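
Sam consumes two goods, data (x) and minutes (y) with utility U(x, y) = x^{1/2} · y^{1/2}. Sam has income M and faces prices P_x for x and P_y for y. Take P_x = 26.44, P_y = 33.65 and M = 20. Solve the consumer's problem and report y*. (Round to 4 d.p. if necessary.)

y* = 0.2972

The MRS is y/x. Set MRS = P_x/P_y.
Rearranging, P_y·y = P_x·x. Substituting into the budget gives P_x·x·(1 + 1) = M.
Demand: x*(P_x,P_y,M) = 0.5·M/P_x and y* = 0.5·M/P_y.
At P_x=26.44, P_y=33.65, M=20: y* = 0.5·20/33.65 = 0.2972.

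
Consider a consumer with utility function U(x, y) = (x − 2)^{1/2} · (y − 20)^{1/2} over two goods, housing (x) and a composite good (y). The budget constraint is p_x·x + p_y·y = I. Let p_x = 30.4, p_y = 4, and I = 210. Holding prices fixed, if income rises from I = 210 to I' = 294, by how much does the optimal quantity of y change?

Δy* = 10.5

Substituting into the budget: x* = 2 + 0.5·(I − 2·p_x − 20·p_y)/p_x, and y* = 20 + 0.5·(…)/p_y.
Discretionary income = 210 − 2·30.4 − 20·4 = 69.2; y* = 20 + 0.5·69.2/4 = 28.65.
At I' = 294: y* = 39.15. Change: 39.15 − 28.65 = 10.5.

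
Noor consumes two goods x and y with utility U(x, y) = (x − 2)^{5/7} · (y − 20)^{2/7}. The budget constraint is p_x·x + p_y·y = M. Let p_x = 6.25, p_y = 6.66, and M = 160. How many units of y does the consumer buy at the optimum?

MRS = (5/2)·(y−20)/(x−2). Tangency with p_x/p_y gives y−20 = (2/5)·(p_x/p_y)·(x−2).
After buying the subsistence bundle (2, 20), a share 5/7 of the remaining income goes to x: x* = 2 + 5/7·(M − 2p_x − 20p_y)/p_x.
Discretionary income = 160 − 2·6.25 − 20·6.66 = 14.3; y* = 20 + 2/7·14.3/6.66 = 20.6135.

y* = 20.6135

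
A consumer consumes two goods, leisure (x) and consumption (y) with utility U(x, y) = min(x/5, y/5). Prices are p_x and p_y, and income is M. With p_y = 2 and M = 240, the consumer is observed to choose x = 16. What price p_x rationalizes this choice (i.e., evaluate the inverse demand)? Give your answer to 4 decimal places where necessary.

With perfect complements, no substitution: consume in ratio x:y = 5:5.
Budget: p_x·x + p_y·x = M, so (5·p_x + 5·p_y)·x = 5·M.
Demand: x*(p_x,p_y,M) = 5·M/(5·p_x + 5·p_y), y* = 5·M/(5·p_x + 5·p_y).
Set x* = 16 in the demand function and solve for p_x: p_x = 13.

p_x = 13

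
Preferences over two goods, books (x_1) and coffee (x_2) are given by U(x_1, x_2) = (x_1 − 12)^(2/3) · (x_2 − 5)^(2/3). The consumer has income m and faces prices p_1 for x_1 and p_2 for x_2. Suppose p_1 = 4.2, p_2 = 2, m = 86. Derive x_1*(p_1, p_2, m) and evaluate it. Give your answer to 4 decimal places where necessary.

x_1* = 15.0476

This is Cobb-Douglas in (x_1−12, x_2−5): tangency gives 2/3·p_2·(x_2−5) = 2/3·p_1·(x_1−12).
After buying the subsistence bundle (12, 5), a share 0.5 of the remaining income goes to x_1: x_1* = 12 + 0.5·(m − 12p_1 − 5p_2)/p_1.
Discretionary income = 86 − 12·4.2 − 5·2 = 25.6; x_1* = 12 + 0.5·25.6/4.2 = 15.0476.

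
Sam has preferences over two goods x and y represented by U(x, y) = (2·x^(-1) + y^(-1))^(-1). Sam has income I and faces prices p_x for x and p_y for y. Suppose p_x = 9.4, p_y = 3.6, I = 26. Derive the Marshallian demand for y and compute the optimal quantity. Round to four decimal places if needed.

From the CES first-order condition, 2·(y/x)^(2) = p_x/p_y.
Hence y/x = ((1/2)·p_x/p_y)^(1/(2)), i.e. raised to the 0.5 power.
Substitute y = (y/x)·x into the budget: x* = I/(p_x + p_y·(y/x)).
Numerically y/x = 1.142609, so x* = 26/(9.4 + 3.6·1.142609) = 1.924 and y* = 1.142609·1.924 = 2.1984.

y* = 2.1984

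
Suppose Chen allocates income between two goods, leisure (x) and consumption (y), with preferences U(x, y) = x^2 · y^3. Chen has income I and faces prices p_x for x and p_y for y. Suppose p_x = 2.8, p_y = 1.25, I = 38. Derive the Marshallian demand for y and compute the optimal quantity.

MU_x/MU_y = (2·y)/(3·x); tangency sets this equal to p_x/p_y.
Rearranging, p_y·y = (3/2)·p_x·x. Substituting into the budget gives p_x·x·(1 + (3/2)) = I.
Demand: x*(p_x,p_y,I) = 0.4·I/p_x and y* = 0.6·I/p_y.
At p_x=2.8, p_y=1.25, I=38: y* = 0.6·38/1.25 = 18.24.

y* = 18.24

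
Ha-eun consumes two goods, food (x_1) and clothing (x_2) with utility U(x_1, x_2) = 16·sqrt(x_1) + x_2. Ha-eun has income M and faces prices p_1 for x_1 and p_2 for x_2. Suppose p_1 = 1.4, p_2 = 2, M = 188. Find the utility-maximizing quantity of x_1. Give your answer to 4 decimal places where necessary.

x_1* = 130.6122

Utility is quasi-linear in x_2; the FOC for x_1 is 8/√x_1 = p_1/p_2.
Solve: √x_1 = 8·p_2/p_1, so x_1*(p_1,p_2) = (8·p_2/p_1)², and x_2* = (M − p_1·x_1*)/p_2.
Plugging in: x_1* = (8·2/1.4)² = 130.6122.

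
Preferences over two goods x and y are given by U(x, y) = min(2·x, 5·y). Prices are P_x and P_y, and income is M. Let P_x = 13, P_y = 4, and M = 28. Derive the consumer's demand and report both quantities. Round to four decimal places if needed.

With perfect complements, no substitution: consume in ratio x:y = 5:2.
Budget: P_x·x + P_y·(2/5)·x = M, so (5·P_x + 2·P_y)·x = 5·M.
Demand: x*(P_x,P_y,M) = 5·M/(5·P_x + 2·P_y), y* = 2·M/(5·P_x + 2·P_y).
Here 5·13 + 2·4 = 73, giving x* = 1.9178 and y* = 0.7671.

x* = 1.9178, y* = 0.7671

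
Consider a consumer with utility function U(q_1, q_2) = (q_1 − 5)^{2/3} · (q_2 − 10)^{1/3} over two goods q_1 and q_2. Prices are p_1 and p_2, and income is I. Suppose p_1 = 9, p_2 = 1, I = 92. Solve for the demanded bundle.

This is Cobb-Douglas in (q_1−5, q_2−10): tangency gives 2/3·p_2·(q_2−10) = 1/3·p_1·(q_1−5).
Substituting into the budget: q_1* = 5 + 2/3·(I − 5·p_1 − 10·p_2)/p_1, and q_2* = 10 + 1/3·(…)/p_2.
Discretionary income = 92 − 5·9 − 10·1 = 37; q_1* = 5 + 2/3·37/9 = 7.7407; q_2* = 10 + 1/3·37/1 = 22.3333.

q_1* = 7.7407, q_2* = 22.3333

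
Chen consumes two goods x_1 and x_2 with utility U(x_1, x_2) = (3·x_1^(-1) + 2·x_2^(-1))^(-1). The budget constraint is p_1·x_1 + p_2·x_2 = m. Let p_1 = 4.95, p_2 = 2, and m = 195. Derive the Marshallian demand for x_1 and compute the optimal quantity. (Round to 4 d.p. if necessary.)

x_1* = 25.9341

Numerically x_2/x_1 = 1.284523, so x_1* = 195/(4.95 + 2·1.284523) = 25.9341.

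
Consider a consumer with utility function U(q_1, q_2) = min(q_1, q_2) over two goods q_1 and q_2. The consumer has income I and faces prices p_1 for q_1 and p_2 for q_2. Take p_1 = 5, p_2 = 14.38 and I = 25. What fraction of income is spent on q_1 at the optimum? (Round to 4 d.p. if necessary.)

With perfect complements, no substitution: consume in ratio q_1:q_2 = 1:1.
Budget: p_1·q_1 + p_2·q_1 = I, so (p_1 + p_2)·q_1 = I.
Demand: q_1*(p_1,p_2,I) = I/(p_1 + p_2), q_2* = I/(p_1 + p_2).
Here 5 + 14.38 = 19.38, giving q_1* = 1.29 and q_2* = 1.29.
Expenditure on q_1: 5·1.29 = 6.4499; share = 0.258.

share on q_1 = 0.258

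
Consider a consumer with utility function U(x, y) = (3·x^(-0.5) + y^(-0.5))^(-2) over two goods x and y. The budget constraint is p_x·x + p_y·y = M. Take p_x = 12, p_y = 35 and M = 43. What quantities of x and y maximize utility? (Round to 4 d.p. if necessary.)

MRS = MU_x/MU_y = 3·(y/x)^(1.5). Set equal to p_x/p_y.
Solve for the ratio: y/x = [(1/3)·p_x/p_y]^(2/3).
Substitute y = (y/x)·x into the budget: x* = M/(p_x + p_y·(y/x)).
Numerically y/x = 0.235502, so x* = 43/(12 + 35·0.235502) = 2.1242 and y* = 0.235502·2.1242 = 0.5003.

x* = 2.1242, y* = 0.5003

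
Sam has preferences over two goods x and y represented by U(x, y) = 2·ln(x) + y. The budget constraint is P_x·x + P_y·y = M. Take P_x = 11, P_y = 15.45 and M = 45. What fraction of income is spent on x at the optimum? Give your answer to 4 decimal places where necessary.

At the given prices: x* = 2·15.45/11 = 2.8091, and y* = 0.9126.
Expenditure on x: 11·2.8091 = 30.9; share = 0.6867.

share on x = 0.6867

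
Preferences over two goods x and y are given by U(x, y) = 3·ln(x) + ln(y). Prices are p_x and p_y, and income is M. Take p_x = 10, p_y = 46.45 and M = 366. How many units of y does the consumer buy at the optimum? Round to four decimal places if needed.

At p_x=10, p_y=46.45, M=366: y* = 0.25·366/46.45 = 1.9699.

y* = 1.9699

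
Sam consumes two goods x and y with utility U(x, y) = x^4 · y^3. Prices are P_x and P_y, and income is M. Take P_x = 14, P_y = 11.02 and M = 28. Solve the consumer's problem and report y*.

Demand: x*(P_x,P_y,M) = 4/7·M/P_x and y* = 3/7·M/P_y.
At P_x=14, P_y=11.02, M=28: y* = 3/7·28/11.02 = 1.0889.

y* = 1.0889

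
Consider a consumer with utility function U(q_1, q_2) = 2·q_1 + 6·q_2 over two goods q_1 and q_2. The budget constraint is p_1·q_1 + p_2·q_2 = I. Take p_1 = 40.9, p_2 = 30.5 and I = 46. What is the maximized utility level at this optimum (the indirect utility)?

V = 9.0492

Linear utility — the consumer picks whichever good has higher MU/price: 2/40.9 = 0.0489 vs 6/30.5 = 0.1967.
q_2 gives more utility per dollar, so spend all income on q_2: q_2* = I/p_2, q_1* = 0.
Numerically: q_1* = 0, q_2* = 1.5082.
Utility at the optimum: U(0, 1.5082) = 9.0492.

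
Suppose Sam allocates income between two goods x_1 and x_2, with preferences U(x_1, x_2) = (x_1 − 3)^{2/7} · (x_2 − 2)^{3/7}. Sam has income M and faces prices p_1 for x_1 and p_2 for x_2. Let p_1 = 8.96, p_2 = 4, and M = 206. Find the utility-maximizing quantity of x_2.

x_2* = 27.668

Let x_1' = x_1−3, x_2' = x_2−2. MRS = (2/3)·x_2'/x_1' = p_1/p_2.
After buying the subsistence bundle (3, 2), a share 0.4 of the remaining income goes to x_1: x_1* = 3 + 0.4·(M − 3p_1 − 2p_2)/p_1.
Discretionary income = 206 − 3·8.96 − 2·4 = 171.12; x_2* = 2 + 0.6·171.12/4 = 27.668.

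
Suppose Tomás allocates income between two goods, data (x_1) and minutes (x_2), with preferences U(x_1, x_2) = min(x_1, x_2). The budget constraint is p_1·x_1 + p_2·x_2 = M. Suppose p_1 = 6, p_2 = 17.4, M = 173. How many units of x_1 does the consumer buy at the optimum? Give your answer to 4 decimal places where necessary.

Here 6 + 17.4 = 23.4, giving x_1* = 7.3932.

x_1* = 7.3932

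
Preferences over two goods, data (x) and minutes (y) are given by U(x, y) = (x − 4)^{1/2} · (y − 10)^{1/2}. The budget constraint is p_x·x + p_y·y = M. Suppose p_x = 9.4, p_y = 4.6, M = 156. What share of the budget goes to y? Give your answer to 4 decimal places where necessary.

share on y = 0.5269

This is Cobb-Douglas in (x−4, y−10): tangency gives 0.5·p_y·(y−10) = 0.5·p_x·(x−4).
After buying the subsistence bundle (4, 10), a share 0.5 of the remaining income goes to x: x* = 4 + 0.5·(M − 4p_x − 10p_y)/p_x.
Discretionary income = 156 − 4·9.4 − 10·4.6 = 72.4; x* = 4 + 0.5·72.4/9.4 = 7.8511; y* = 10 + 0.5·72.4/4.6 = 17.8696.
Expenditure on y: 4.6·17.8696 = 82.2; share = 0.5269.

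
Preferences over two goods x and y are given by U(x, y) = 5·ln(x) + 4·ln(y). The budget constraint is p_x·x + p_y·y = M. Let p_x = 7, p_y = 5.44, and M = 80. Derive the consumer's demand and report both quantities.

x* = 6.3492, y* = 6.5359

MU_x/MU_y = (5·y)/(4·x); tangency sets this equal to p_x/p_y.
Rearranging, p_y·y = (4/5)·p_x·x. Substituting into the budget gives p_x·x·(1 + (4/5)) = M.
Demand: x*(p_x,p_y,M) = 5/9·M/p_x and y* = 4/9·M/p_y.
At p_x=7, p_y=5.44, M=80: x* = 5/9·80/7 = 6.3492, y* = 6.5359.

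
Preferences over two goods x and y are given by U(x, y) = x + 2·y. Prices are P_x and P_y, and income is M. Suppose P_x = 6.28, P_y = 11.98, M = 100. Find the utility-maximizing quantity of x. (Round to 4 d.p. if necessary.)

Perfect substitutes: compare marginal utility per dollar. 1/P_x vs 2/P_y → 0.1592 vs 0.1669.
y gives more utility per dollar, so spend all income on y: y* = M/P_y, x* = 0.
Numerically: x* = 0, y* = 8.3472.

x* = 0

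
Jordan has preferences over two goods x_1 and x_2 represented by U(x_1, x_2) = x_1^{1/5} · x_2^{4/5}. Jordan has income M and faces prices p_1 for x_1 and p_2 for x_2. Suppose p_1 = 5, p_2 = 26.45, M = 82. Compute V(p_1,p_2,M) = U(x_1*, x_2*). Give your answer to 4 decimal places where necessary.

MU_x_1/MU_x_2 = (0.2·x_2)/(0.8·x_1); tangency sets this equal to p_1/p_2.
Rearranging, p_2·x_2 = 4·p_1·x_1. Substituting into the budget gives p_1·x_1·(1 + 4) = M.
Demand: x_1*(p_1,p_2,M) = 0.2·M/p_1 and x_2* = 0.8·M/p_2.
At p_1=5, p_2=26.45, M=82: x_1* = 0.2·82/5 = 3.28, x_2* = 2.4802.
Utility at the optimum: U(3.28, 2.4802) = 2.6228.

V = 2.6228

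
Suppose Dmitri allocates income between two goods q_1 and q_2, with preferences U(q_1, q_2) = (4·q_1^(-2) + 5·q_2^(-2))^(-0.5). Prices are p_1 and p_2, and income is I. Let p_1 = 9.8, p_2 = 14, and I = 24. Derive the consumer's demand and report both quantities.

MRS = MU_q_1/MU_q_2 = (4/5)·(q_2/q_1)^(3). Set equal to p_1/p_2.
Solve for the ratio: q_2/q_1 = [(5/4)·p_1/p_2]^(1/3).
Substitute q_2 = (q_2/q_1)·q_1 into the budget: q_1* = I/(p_1 + p_2·(q_2/q_1)).
Numerically q_2/q_1 = 0.956466, so q_1* = 24/(9.8 + 14·0.956466) = 1.0349 and q_2* = 0.956466·1.0349 = 0.9899.

q_1* = 1.0349, q_2* = 0.9899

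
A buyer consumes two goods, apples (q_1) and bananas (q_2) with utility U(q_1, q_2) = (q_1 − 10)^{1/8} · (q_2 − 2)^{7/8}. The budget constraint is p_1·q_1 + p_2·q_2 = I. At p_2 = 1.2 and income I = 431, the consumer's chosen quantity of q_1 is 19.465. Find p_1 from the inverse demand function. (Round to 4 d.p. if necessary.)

MRS = (1/7)·(q_2−2)/(q_1−10). Tangency with p_1/p_2 gives q_2−2 = 7·(p_1/p_2)·(q_1−10).
Substituting into the budget: q_1* = 10 + 0.125·(I − 10·p_1 − 2·p_2)/p_1, and q_2* = 2 + 0.875·(…)/p_2.
Set q_1* = 19.465 in the demand function and solve for p_1: p_1 = 5.

p_1 = 5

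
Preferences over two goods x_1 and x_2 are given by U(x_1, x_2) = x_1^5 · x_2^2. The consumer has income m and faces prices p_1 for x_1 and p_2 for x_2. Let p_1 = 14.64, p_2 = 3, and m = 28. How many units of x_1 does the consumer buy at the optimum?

The MRS is (5/2)·x_2/x_1. Set MRS = p_1/p_2.
Rearranging, p_2·x_2 = (2/5)·p_1·x_1. Substituting into the budget gives p_1·x_1·(1 + (2/5)) = m.
Demand: x_1*(p_1,p_2,m) = 5/7·m/p_1 and x_2* = 2/7·m/p_2.
At p_1=14.64, p_2=3, m=28: x_1* = 5/7·28/14.64 = 1.3661.

x_1* = 1.3661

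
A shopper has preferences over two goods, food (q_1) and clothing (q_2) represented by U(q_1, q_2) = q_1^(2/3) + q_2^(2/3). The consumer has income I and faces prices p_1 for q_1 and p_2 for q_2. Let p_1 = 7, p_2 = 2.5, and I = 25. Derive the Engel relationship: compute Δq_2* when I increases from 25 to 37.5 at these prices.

MRS = MU_q_1/MU_q_2 = (q_2/q_1)^(1/3). Set equal to p_1/p_2.
Hence q_2/q_1 = (p_1/p_2)^(1/(1/3)), i.e. raised to the 3 power.
With the ratio pinned down, the budget gives q_1* = I/(p_1 + p_2·(q_2/q_1)) and q_2* = (q_2/q_1)·q_1*.
Numerically q_2/q_1 = 21.952, so q_1* = 25/(7 + 2.5·21.952) = 0.404 and q_2* = 21.952·0.404 = 8.8688.
At I' = 37.5: q_2* = 13.3032. Change: 13.3032 − 8.8688 = 4.4344.

Δq_2* = 4.4344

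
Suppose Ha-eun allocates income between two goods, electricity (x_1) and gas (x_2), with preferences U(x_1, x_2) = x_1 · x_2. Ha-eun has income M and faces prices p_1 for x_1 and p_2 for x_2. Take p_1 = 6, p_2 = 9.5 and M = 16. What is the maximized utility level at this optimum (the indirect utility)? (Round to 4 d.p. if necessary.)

At p_1=6, p_2=9.5, M=16: x_1* = 0.5·16/6 = 1.3333, x_2* = 0.8421.
Utility at the optimum: U(1.3333, 0.8421) = 1.1228.

V = 1.1228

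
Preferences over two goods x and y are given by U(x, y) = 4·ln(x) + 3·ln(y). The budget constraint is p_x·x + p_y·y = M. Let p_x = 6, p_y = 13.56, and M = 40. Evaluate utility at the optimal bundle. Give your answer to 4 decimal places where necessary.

V = 6.0534

Tangency: MRS = (4/3)·y/x = p_x/p_y.
So 4·p_y·y = 3·p_x·x; combined with the budget, a share 4/7 of income goes to x.
Demand: x*(p_x,p_y,M) = 4/7·M/p_x and y* = 3/7·M/p_y.
At p_x=6, p_y=13.56, M=40: x* = 4/7·40/6 = 3.8095, y* = 1.2642.
Utility at the optimum: U(3.8095, 1.2642) = 6.0534.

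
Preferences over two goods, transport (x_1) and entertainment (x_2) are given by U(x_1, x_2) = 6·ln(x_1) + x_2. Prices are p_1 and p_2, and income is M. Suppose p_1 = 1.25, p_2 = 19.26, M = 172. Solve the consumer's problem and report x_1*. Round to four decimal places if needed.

So x_1*(p_1,p_2) = 6·p_2/p_1, independent of income; and x_2* = (M − 6·p_2)/p_2.
At the given prices: x_1* = 6·19.26/1.25 = 92.448.

x_1* = 92.448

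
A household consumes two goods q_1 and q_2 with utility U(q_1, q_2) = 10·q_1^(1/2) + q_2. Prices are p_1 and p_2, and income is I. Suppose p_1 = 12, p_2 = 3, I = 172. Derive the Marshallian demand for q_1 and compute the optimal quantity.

Plugging in: q_1* = (5·3/12)² = 1.5625.

q_1* = 1.5625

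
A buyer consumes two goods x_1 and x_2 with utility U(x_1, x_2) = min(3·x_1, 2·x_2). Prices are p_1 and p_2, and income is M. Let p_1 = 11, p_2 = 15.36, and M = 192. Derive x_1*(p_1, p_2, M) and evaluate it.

Leontief preferences: the optimum is at the kink where x_1/2 = x_2/3, i.e. x_2 = (3/2)·x_1.
Budget: p_1·x_1 + p_2·(3/2)·x_1 = M, so (2·p_1 + 3·p_2)·x_1 = 2·M.
Demand: x_1*(p_1,p_2,M) = 2·M/(2·p_1 + 3·p_2), x_2* = 3·M/(2·p_1 + 3·p_2).
Here 2·11 + 3·15.36 = 68.08, giving x_1* = 5.6404.

x_1* = 5.6404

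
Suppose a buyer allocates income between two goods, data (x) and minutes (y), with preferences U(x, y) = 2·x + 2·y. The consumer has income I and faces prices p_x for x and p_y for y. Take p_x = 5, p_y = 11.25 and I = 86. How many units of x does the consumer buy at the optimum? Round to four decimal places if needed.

Linear utility — the consumer picks whichever good has higher MU/price: 2/5 = 0.4 vs 2/11.25 = 0.1778.
x gives more utility per dollar, so spend all income on x: x* = I/p_x, y* = 0.
Numerically: x* = 17.2, y* = 0.

x* = 17.2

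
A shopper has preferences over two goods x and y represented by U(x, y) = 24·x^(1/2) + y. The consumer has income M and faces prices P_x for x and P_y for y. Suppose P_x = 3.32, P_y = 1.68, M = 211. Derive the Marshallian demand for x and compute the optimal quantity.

Utility is quasi-linear in y; the FOC for x is 12/√x = P_x/P_y.
Solve: √x = 12·P_y/P_x, so x*(P_x,P_y) = (12·P_y/P_x)², and y* = (M − P_x·x*)/P_y.
Plugging in: x* = (12·1.68/3.32)² = 36.8727.

x* = 36.8727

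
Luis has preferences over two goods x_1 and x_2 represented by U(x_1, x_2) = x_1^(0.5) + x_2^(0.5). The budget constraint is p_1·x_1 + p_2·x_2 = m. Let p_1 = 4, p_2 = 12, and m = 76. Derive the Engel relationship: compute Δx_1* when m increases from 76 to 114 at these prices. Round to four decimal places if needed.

Δx_1* = 7.125

MU_x_1 ∝ x_1^(-0.5), MU_x_2 ∝ x_2^(-0.5), so MRS = (x_2/x_1)^(0.5) = p_1/p_2.
Solve for the ratio: x_2/x_1 = [p_1/p_2]^(2).
Substitute x_2 = (x_2/x_1)·x_1 into the budget: x_1* = m/(p_1 + p_2·(x_2/x_1)).
Numerically x_2/x_1 = 0.111111, so x_1* = 76/(4 + 12·0.111111) = 14.25.
At m' = 114: x_1* = 21.375. Change: 21.375 − 14.25 = 7.125.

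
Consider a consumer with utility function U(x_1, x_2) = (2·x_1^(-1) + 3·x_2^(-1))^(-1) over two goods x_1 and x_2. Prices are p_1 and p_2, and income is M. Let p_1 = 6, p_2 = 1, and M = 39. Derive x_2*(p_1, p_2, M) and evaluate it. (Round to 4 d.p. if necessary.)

From the CES first-order condition, (2/3)·(x_2/x_1)^(2) = p_1/p_2.
Hence x_2/x_1 = ((3/2)·p_1/p_2)^(1/(2)), i.e. raised to the 0.5 power.
Substitute x_2 = (x_2/x_1)·x_1 into the budget: x_1* = M/(p_1 + p_2·(x_2/x_1)).
Numerically x_2/x_1 = 3, so x_1* = 39/(6 + 1·3) = 4.3333 and x_2* = 3·4.3333 = 13.

x_2* = 13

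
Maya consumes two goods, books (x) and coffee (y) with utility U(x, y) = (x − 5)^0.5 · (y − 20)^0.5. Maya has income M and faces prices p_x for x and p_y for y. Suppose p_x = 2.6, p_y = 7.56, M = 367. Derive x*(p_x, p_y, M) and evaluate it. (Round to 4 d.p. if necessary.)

x* = 44

MRS = (y−20)/(x−5). Tangency with p_x/p_y gives y−20 = (p_x/p_y)·(x−5).
After buying the subsistence bundle (5, 20), a share 0.5 of the remaining income goes to x: x* = 5 + 0.5·(M − 5p_x − 20p_y)/p_x.
Discretionary income = 367 − 5·2.6 − 20·7.56 = 202.8; x* = 5 + 0.5·202.8/2.6 = 44.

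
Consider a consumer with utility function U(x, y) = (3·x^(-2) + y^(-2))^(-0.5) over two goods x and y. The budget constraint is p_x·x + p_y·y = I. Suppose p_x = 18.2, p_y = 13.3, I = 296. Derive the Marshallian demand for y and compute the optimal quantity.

y* = 8.0123

From the CES first-order condition, 3·(y/x)^(3) = p_x/p_y.
Hence y/x = ((1/3)·p_x/p_y)^(1/(3)), i.e. raised to the 1/3 power.
Substitute y = (y/x)·x into the budget: x* = I/(p_x + p_y·(y/x)).
Numerically y/x = 0.769779, so x* = 296/(18.2 + 13.3·0.769779) = 10.4086 and y* = 0.769779·10.4086 = 8.0123.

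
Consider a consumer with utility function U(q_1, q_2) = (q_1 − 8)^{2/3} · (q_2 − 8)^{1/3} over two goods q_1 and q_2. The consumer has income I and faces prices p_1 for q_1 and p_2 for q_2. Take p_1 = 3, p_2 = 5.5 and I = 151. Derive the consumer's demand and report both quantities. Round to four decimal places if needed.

Substituting into the budget: q_1* = 8 + 2/3·(I − 8·p_1 − 8·p_2)/p_1, and q_2* = 8 + 1/3·(…)/p_2.
Discretionary income = 151 − 8·3 − 8·5.5 = 83; q_1* = 8 + 2/3·83/3 = 26.4444; q_2* = 8 + 1/3·83/5.5 = 13.0303.

q_1* = 26.4444, q_2* = 13.0303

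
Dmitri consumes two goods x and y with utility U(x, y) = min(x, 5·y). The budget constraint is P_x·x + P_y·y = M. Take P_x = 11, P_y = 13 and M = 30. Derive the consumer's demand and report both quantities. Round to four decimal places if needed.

x* = 2.2059, y* = 0.4412

Leontief preferences: the optimum is at the kink where x/5 = y/1, i.e. y = (1/5)·x.
Budget: P_x·x + P_y·(1/5)·x = M, so (5·P_x + P_y)·x = 5·M.
Demand: x*(P_x,P_y,M) = 5·M/(5·P_x + P_y), y* = M/(5·P_x + P_y).
Here 5·11 + 13 = 68, giving x* = 2.2059 and y* = 0.4412.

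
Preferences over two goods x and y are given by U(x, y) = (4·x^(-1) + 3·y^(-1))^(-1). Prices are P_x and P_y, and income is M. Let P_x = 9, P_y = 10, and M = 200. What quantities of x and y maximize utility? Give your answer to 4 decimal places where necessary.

x* = 11.6172, y* = 9.5445

From the CES first-order condition, (4/3)·(y/x)^(2) = P_x/P_y.
Hence y/x = ((3/4)·P_x/P_y)^(1/(2)), i.e. raised to the 0.5 power.
Substitute y = (y/x)·x into the budget: x* = M/(P_x + P_y·(y/x)).
Numerically y/x = 0.821584, so x* = 200/(9 + 10·0.821584) = 11.6172 and y* = 0.821584·11.6172 = 9.5445.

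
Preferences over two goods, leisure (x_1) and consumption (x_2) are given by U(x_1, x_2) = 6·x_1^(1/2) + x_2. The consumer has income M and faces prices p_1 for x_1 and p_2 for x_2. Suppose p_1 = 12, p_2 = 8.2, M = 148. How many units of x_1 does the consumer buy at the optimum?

x_1* = 4.2025

MU_x_1 = 3/√x_1, MU_x_2 = 1. Tangency: 3/√x_1 = p_1/p_2.
Solve: √x_1 = 3·p_2/p_1, so x_1*(p_1,p_2) = (3·p_2/p_1)², and x_2* = (M − p_1·x_1*)/p_2.
Plugging in: x_1* = (3·8.2/12)² = 4.2025.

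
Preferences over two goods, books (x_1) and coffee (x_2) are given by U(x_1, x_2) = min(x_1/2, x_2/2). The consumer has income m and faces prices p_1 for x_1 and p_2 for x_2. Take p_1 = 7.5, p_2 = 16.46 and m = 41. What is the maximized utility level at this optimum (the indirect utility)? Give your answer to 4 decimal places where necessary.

V = 0.8556

Demand: x_1*(p_1,p_2,m) = 2·m/(2·p_1 + 2·p_2), x_2* = 2·m/(2·p_1 + 2·p_2).
Here 2·7.5 + 2·16.46 = 47.92, giving x_1* = 1.7112 and x_2* = 1.7112.
Utility at the optimum: U(1.7112, 1.7112) = 0.8556.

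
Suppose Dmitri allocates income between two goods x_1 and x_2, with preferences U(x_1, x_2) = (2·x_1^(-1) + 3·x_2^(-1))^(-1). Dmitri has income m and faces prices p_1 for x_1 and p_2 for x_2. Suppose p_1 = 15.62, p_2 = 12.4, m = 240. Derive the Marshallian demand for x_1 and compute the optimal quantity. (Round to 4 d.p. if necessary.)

x_1* = 7.3473

MU_x_1 ∝ 2·x_1^(-2), MU_x_2 ∝ 3·x_2^(-2), so MRS = (2/3)·(x_2/x_1)^(2) = p_1/p_2.
Solve for the ratio: x_2/x_1 = [(3/2)·p_1/p_2]^(0.5).
Substitute x_2 = (x_2/x_1)·x_1 into the budget: x_1* = m/(p_1 + p_2·(x_2/x_1)).
Numerically x_2/x_1 = 1.374597, so x_1* = 240/(15.62 + 12.4·1.374597) = 7.3473.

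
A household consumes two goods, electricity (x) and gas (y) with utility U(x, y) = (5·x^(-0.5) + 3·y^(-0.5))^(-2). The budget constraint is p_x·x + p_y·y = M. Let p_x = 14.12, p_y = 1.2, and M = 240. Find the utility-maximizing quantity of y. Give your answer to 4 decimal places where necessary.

Numerically y/x = 3.680186, so x* = 240/(14.12 + 1.2·3.680186) = 12.9476 and y* = 3.680186·12.9476 = 47.6497.

y* = 47.6497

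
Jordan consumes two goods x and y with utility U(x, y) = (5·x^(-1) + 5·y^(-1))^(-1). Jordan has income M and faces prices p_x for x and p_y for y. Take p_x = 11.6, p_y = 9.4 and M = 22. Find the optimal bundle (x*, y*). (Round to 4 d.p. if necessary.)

x* = 0.9981, y* = 1.1087

From the CES first-order condition, (y/x)^(2) = p_x/p_y.
Solve for the ratio: y/x = [p_x/p_y]^(0.5).
Substitute y = (y/x)·x into the budget: x* = M/(p_x + p_y·(y/x)).
Numerically y/x = 1.110875, so x* = 22/(11.6 + 9.4·1.110875) = 0.9981 and y* = 1.110875·0.9981 = 1.1087.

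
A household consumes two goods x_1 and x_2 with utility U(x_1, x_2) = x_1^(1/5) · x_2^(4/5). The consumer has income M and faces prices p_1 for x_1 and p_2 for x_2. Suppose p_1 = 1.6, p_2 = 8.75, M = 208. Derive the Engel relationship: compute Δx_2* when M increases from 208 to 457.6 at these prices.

The MRS is (1/4)·x_2/x_1. Set MRS = p_1/p_2.
So 0.2·p_2·x_2 = 0.8·p_1·x_1; combined with the budget, a share 0.2 of income goes to x_1.
Demand: x_1*(p_1,p_2,M) = 0.2·M/p_1 and x_2* = 0.8·M/p_2.
At p_1=1.6, p_2=8.75, M=208: x_2* = 0.8·208/8.75 = 19.0171.
At M' = 457.6: x_2* = 41.8377. Change: 41.8377 − 19.0171 = 22.8206.

Δx_2* = 22.8206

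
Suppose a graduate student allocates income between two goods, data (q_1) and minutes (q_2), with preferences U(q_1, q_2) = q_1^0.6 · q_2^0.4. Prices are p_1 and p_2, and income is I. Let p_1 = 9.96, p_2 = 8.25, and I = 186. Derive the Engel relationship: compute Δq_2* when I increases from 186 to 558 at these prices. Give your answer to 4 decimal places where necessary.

Δq_2* = 18.0364

Tangency: MRS = (3/2)·q_2/q_1 = p_1/p_2.
So 0.6·p_2·q_2 = 0.4·p_1·q_1; combined with the budget, a share 0.6 of income goes to q_1.
Demand: q_1*(p_1,p_2,I) = 0.6·I/p_1 and q_2* = 0.4·I/p_2.
At p_1=9.96, p_2=8.25, I=186: q_2* = 0.4·186/8.25 = 9.0182.
At I' = 558: q_2* = 27.0545. Change: 27.0545 − 9.0182 = 18.0364.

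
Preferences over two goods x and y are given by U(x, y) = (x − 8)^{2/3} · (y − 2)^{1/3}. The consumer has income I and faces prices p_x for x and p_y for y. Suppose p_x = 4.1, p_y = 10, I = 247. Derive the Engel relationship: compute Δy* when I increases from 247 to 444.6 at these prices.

Let x' = x−8, y' = y−2. MRS = 2·y'/x' = p_x/p_y.
Substituting into the budget: x* = 8 + 2/3·(I − 8·p_x − 2·p_y)/p_x, and y* = 2 + 1/3·(…)/p_y.
Discretionary income = 247 − 8·4.1 − 2·10 = 194.2; y* = 2 + 1/3·194.2/10 = 8.4733.
At I' = 444.6: y* = 15.06. Change: 15.06 − 8.4733 = 6.5867.

Δy* = 6.5867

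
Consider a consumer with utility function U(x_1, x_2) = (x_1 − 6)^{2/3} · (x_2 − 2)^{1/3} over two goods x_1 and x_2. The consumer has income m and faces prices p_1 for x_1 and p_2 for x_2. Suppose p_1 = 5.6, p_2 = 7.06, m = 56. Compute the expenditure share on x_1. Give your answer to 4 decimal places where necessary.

Let x_1' = x_1−6, x_2' = x_2−2. MRS = 2·x_2'/x_1' = p_1/p_2.
Substituting into the budget: x_1* = 6 + 2/3·(m − 6·p_1 − 2·p_2)/p_1, and x_2* = 2 + 1/3·(…)/p_2.
Discretionary income = 56 − 6·5.6 − 2·7.06 = 8.28; x_1* = 6 + 2/3·8.28/5.6 = 6.9857; x_2* = 2 + 1/3·8.28/7.06 = 2.3909.
Expenditure on x_1: 5.6·6.9857 = 39.12; share = 0.6986.

share on x_1 = 0.6986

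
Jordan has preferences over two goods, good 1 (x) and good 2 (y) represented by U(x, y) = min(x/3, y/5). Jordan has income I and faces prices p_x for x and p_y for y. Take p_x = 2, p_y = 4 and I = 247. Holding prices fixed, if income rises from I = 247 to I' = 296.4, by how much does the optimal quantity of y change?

Δy* = 9.5

Demand: x*(p_x,p_y,I) = 3·I/(3·p_x + 5·p_y), y* = 5·I/(3·p_x + 5·p_y).
Here 3·2 + 5·4 = 26, giving y* = 47.5.
At I' = 296.4: y* = 57. Change: 57 − 47.5 = 9.5.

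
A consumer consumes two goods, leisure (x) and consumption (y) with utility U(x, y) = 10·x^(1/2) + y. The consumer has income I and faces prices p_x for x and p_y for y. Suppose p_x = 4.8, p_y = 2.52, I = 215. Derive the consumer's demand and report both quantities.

Set MRS = p_x/p_y: 5·x^(−1/2) = p_x/p_y.
Solve: √x = 5·p_y/p_x, so x*(p_x,p_y) = (5·p_y/p_x)², and y* = (I − p_x·x*)/p_y.
Plugging in: x* = (5·2.52/4.8)² = 6.8906, y* = 72.1925.

x* = 6.8906, y* = 72.1925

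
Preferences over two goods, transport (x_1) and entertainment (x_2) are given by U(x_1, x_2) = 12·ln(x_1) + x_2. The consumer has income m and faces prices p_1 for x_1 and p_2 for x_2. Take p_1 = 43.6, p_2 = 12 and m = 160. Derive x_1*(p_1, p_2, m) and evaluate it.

So x_1*(p_1,p_2) = 12·p_2/p_1, independent of income; and x_2* = (m − 12·p_2)/p_2.
At the given prices: x_1* = 12·12/43.6 = 3.3028.

x_1* = 3.3028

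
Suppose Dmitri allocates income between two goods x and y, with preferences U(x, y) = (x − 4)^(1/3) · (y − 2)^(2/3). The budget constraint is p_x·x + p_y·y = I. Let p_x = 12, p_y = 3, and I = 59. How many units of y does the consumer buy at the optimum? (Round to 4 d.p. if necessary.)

y* = 3.1111

MRS = (1/2)·(y−2)/(x−4). Tangency with p_x/p_y gives y−2 = 2·(p_x/p_y)·(x−4).
Substituting into the budget: x* = 4 + 1/3·(I − 4·p_x − 2·p_y)/p_x, and y* = 2 + 2/3·(…)/p_y.
Discretionary income = 59 − 4·12 − 2·3 = 5; y* = 2 + 2/3·5/3 = 3.1111.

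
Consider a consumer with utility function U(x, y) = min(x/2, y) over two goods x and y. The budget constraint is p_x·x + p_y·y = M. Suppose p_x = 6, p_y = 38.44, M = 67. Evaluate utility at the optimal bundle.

Leontief preferences: the optimum is at the kink where x/2 = y/1, i.e. y = (1/2)·x.
Budget: p_x·x + p_y·(1/2)·x = M, so (2·p_x + p_y)·x = 2·M.
Demand: x*(p_x,p_y,M) = 2·M/(2·p_x + p_y), y* = M/(2·p_x + p_y).
Here 2·6 + 38.44 = 50.44, giving x* = 2.6566 and y* = 1.3283.
Utility at the optimum: U(2.6566, 1.3283) = 1.3283.

V = 1.3283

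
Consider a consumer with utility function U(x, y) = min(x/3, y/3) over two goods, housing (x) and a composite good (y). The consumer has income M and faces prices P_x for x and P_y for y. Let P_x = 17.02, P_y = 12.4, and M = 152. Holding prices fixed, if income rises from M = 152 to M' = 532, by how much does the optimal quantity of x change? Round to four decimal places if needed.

Δx* = 12.9164

With perfect complements, no substitution: consume in ratio x:y = 3:3.
Budget: P_x·x + P_y·x = M, so (3·P_x + 3·P_y)·x = 3·M.
Demand: x*(P_x,P_y,M) = 3·M/(3·P_x + 3·P_y), y* = 3·M/(3·P_x + 3·P_y).
Here 3·17.02 + 3·12.4 = 88.26, giving x* = 5.1666.
At M' = 532: x* = 18.0829. Change: 18.0829 − 5.1666 = 12.9164.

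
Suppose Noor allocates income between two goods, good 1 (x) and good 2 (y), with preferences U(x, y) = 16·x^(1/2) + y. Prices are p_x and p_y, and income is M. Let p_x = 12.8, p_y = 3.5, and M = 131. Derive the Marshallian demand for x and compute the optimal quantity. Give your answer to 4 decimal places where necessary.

Utility is quasi-linear in y; the FOC for x is 8/√x = p_x/p_y.
Thus x* = (8·p_y/p_x)² — independent of M — with the rest of income spent on y.
Plugging in: x* = (8·3.5/12.8)² = 4.7852.

x* = 4.7852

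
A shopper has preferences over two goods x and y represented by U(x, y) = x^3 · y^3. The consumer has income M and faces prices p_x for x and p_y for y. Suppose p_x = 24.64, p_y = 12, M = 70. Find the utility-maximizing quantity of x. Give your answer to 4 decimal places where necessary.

MU_x/MU_y = (3·y)/(3·x); tangency sets this equal to p_x/p_y.
So 3·p_y·y = 3·p_x·x; combined with the budget, a share 0.5 of income goes to x.
Demand: x*(p_x,p_y,M) = 0.5·M/p_x and y* = 0.5·M/p_y.
At p_x=24.64, p_y=12, M=70: x* = 0.5·70/24.64 = 1.4205.

x* = 1.4205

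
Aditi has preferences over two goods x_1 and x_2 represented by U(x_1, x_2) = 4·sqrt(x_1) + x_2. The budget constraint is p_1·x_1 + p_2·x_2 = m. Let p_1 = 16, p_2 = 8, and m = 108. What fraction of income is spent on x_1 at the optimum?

MU_x_1 = 2/√x_1, MU_x_2 = 1. Tangency: 2/√x_1 = p_1/p_2.
Solve: √x_1 = 2·p_2/p_1, so x_1*(p_1,p_2) = (2·p_2/p_1)², and x_2* = (m − p_1·x_1*)/p_2.
Plugging in: x_1* = (2·8/16)² = 1, x_2* = 11.5.
Expenditure on x_1: 16·1 = 16; share = 0.1481.

share on x_1 = 0.1481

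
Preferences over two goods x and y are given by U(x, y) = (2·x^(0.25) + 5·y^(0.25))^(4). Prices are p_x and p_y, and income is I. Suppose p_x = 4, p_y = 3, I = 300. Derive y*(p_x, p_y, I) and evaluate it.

y* = 78.8785

From the CES first-order condition, (2/5)·(y/x)^(0.75) = p_x/p_y.
Solve for the ratio: y/x = [(5/2)·p_x/p_y]^(4/3).
With the ratio pinned down, the budget gives x* = I/(p_x + p_y·(y/x)) and y* = (y/x)·x*.
Numerically y/x = 4.979339, so x* = 300/(4 + 3·4.979339) = 15.8412 and y* = 4.979339·15.8412 = 78.8785.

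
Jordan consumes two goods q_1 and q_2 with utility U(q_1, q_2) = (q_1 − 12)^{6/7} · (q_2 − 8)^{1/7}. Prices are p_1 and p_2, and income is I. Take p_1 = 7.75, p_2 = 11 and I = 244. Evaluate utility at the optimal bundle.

V = 5.131

MRS = 6·(q_2−8)/(q_1−12). Tangency with p_1/p_2 gives q_2−8 = (1/6)·(p_1/p_2)·(q_1−12).
Substituting into the budget: q_1* = 12 + 6/7·(I − 12·p_1 − 8·p_2)/p_1, and q_2* = 8 + 1/7·(…)/p_2.
Discretionary income = 244 − 12·7.75 − 8·11 = 63; q_1* = 12 + 6/7·63/7.75 = 18.9677; q_2* = 8 + 1/7·63/11 = 8.8182.
Utility at the optimum: U(18.9677, 8.8182) = 5.131.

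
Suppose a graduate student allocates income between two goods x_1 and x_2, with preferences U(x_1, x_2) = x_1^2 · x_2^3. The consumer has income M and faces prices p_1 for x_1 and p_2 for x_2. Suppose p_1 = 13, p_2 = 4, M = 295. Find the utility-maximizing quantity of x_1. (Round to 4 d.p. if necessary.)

x_1* = 9.0769

MU_x_1/MU_x_2 = (2·x_2)/(3·x_1); tangency sets this equal to p_1/p_2.
Rearranging, p_2·x_2 = (3/2)·p_1·x_1. Substituting into the budget gives p_1·x_1·(1 + (3/2)) = M.
Demand: x_1*(p_1,p_2,M) = 0.4·M/p_1 and x_2* = 0.6·M/p_2.
At p_1=13, p_2=4, M=295: x_1* = 0.4·295/13 = 9.0769.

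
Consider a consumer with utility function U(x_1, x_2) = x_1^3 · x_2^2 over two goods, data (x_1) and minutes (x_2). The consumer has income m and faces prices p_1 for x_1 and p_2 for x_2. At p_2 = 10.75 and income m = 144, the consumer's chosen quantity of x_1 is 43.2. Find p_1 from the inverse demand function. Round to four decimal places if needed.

p_1 = 2

Tangency: MRS = (3/2)·x_2/x_1 = p_1/p_2.
Rearranging, p_2·x_2 = (2/3)·p_1·x_1. Substituting into the budget gives p_1·x_1·(1 + (2/3)) = m.
Demand: x_1*(p_1,p_2,m) = 0.6·m/p_1 and x_2* = 0.4·m/p_2.
Set x_1* = 43.2 in the demand function and solve for p_1: p_1 = 2.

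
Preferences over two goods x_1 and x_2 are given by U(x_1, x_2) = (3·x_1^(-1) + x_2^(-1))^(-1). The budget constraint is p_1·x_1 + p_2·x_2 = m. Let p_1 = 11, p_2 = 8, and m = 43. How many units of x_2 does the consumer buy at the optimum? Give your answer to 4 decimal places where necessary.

MRS = MU_x_1/MU_x_2 = 3·(x_2/x_1)^(2). Set equal to p_1/p_2.
Solve for the ratio: x_2/x_1 = [(1/3)·p_1/p_2]^(0.5).
Substitute x_2 = (x_2/x_1)·x_1 into the budget: x_1* = m/(p_1 + p_2·(x_2/x_1)).
Numerically x_2/x_1 = 0.677003, so x_1* = 43/(11 + 8·0.677003) = 2.6194 and x_2* = 0.677003·2.6194 = 1.7733.

x_2* = 1.7733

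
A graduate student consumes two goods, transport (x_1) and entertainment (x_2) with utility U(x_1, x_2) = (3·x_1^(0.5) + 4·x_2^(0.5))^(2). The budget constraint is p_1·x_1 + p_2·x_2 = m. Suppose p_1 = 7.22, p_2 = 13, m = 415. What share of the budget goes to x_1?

From the CES first-order condition, (3/4)·(x_2/x_1)^(0.5) = p_1/p_2.
Solve for the ratio: x_2/x_1 = [(4/3)·p_1/p_2]^(2).
With the ratio pinned down, the budget gives x_1* = m/(p_1 + p_2·(x_2/x_1)) and x_2* = (x_2/x_1)·x_1*.
Numerically x_2/x_1 = 0.548359, so x_1* = 415/(7.22 + 13·0.548359) = 28.9225 and x_2* = 0.548359·28.9225 = 15.8599.
Expenditure on x_1: 7.22·28.9225 = 208.8207; share = 0.5032.

share on x_1 = 0.5032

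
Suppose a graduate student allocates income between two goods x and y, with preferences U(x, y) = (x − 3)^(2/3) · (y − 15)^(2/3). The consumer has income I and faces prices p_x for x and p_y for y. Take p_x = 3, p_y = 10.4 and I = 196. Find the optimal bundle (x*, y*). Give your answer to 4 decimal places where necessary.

x* = 8.1667, y* = 16.4904

Let x' = x−3, y' = y−15. MRS = y'/x' = p_x/p_y.
After buying the subsistence bundle (3, 15), a share 0.5 of the remaining income goes to x: x* = 3 + 0.5·(I − 3p_x − 15p_y)/p_x.
Discretionary income = 196 − 3·3 − 15·10.4 = 31; x* = 3 + 0.5·31/3 = 8.1667; y* = 15 + 0.5·31/10.4 = 16.4904.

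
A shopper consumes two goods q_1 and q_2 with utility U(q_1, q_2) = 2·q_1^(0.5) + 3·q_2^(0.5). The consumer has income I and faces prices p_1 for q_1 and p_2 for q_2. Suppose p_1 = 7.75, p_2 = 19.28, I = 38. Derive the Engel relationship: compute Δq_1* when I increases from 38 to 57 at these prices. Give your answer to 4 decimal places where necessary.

Δq_1* = 1.2873

MU_q_1 ∝ 2·q_1^(-0.5), MU_q_2 ∝ 3·q_2^(-0.5), so MRS = (2/3)·(q_2/q_1)^(0.5) = p_1/p_2.
Hence q_2/q_1 = ((3/2)·p_1/p_2)^(1/(0.5)), i.e. raised to the 2 power.
Substitute q_2 = (q_2/q_1)·q_1 into the budget: q_1* = I/(p_1 + p_2·(q_2/q_1)).
Numerically q_2/q_1 = 0.363556, so q_1* = 38/(7.75 + 19.28·0.363556) = 2.5746.
At I' = 57: q_1* = 3.862. Change: 3.862 − 2.5746 = 1.2873.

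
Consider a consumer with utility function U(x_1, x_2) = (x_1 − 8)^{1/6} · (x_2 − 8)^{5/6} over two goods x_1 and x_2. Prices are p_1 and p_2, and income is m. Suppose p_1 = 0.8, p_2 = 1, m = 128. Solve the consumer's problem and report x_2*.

Substituting into the budget: x_1* = 8 + 1/6·(m − 8·p_1 − 8·p_2)/p_1, and x_2* = 8 + 5/6·(…)/p_2.
Discretionary income = 128 − 8·0.8 − 8·1 = 113.6; x_2* = 8 + 5/6·113.6/1 = 102.6667.

x_2* = 102.6667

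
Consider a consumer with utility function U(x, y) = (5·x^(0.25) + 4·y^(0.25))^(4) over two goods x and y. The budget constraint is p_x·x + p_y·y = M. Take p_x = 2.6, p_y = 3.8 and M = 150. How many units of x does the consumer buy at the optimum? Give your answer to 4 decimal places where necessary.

From the CES first-order condition, (5/4)·(y/x)^(0.75) = p_x/p_y.
Hence y/x = ((4/5)·p_x/p_y)^(1/(0.75)), i.e. raised to the 4/3 power.
With the ratio pinned down, the budget gives x* = M/(p_x + p_y·(y/x)) and y* = (y/x)·x*.
Numerically y/x = 0.447754, so x* = 150/(2.6 + 3.8·0.447754) = 34.8718.

x* = 34.8718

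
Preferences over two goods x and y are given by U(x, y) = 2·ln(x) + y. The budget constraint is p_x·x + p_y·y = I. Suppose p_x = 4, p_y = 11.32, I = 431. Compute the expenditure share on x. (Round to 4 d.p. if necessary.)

Set MRS = p_x/p_y: (2/x)/1 = p_x/p_y.
So x*(p_x,p_y) = 2·p_y/p_x, independent of income; and y* = (I − 2·p_y)/p_y.
At the given prices: x* = 2·11.32/4 = 5.66, and y* = 36.0742.
Expenditure on x: 4·5.66 = 22.64; share = 0.0525.

share on x = 0.0525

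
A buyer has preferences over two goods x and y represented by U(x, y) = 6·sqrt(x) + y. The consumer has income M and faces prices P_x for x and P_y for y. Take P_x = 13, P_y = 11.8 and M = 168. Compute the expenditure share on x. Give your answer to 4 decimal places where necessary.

share on x = 0.5738

MU_x = 3/√x, MU_y = 1. Tangency: 3/√x = P_x/P_y.
Solve: √x = 3·P_y/P_x, so x*(P_x,P_y) = (3·P_y/P_x)², and y* = (M − P_x·x*)/P_y.
Plugging in: x* = (3·11.8/13)² = 7.4151, y* = 6.0681.
Expenditure on x: 13·7.4151 = 96.3969; share = 0.5738.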